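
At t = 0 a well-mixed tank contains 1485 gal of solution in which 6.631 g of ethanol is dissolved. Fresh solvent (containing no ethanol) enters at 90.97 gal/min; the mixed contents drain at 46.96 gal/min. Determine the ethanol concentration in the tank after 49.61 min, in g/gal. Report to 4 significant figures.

Total volume: dV/dt = Q_in − Q_out = 44.0100 gal/min, so V(t) = 1485 + 44.0100 t and V(49.61) = 3668.34 gal.
Solute balance: dm/dt = 0 − Q_out C = −Q_out m/V(t).
Separate: dm/m = −Q_out dt/V(t) ⇒ ln(m/m₀) = −(Q_out/(Q_in−Q_out)) ln(V/V₀).
m = m₀ (V₀/V)^(Q_out/(Q_in−Q_out)) = 6.631 × (1485/3668.34)^(1.06703) = 2.52645 g.
C = m/V = 2.52645/3668.34 = 0.000688718 g/gal.

0.0006887 g/gal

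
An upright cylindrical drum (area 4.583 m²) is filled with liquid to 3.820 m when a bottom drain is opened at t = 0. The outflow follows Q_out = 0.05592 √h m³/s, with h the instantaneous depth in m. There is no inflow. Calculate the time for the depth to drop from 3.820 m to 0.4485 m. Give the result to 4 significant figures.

210.6 s

A dh/dt = −Q_out = −0.05592 √h.
This is separable: 2 d(√h)/dt = −0.05592/A, so √h = √h₀ − (0.05592/(2A)) t.
t = 2A(√h₀ − √h)/0.05592 = 2·4.583·(√3.820 − √0.4485)/0.05592
  = 9.16600 × (1.95448 − 0.669701) / 0.05592 = 210.592 s.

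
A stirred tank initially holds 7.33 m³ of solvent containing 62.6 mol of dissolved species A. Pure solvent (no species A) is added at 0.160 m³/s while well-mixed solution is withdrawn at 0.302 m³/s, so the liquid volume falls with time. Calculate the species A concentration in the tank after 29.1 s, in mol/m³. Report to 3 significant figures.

Let m(t) be the amount of species A. Volume: V(t) = V₀ + (Q_in − Q_out) t = 7.33 − 0.14200 t; V(29.1) = 3.1978 m³.
Solute balance: dm/dt = 0 − Q_out C = −Q_out m/V(t).
Separate: dm/m = −Q_out dt/V(t) ⇒ ln(m/m₀) = −(Q_out/(Q_in−Q_out)) ln(V/V₀).
m = m₀ (V₀/V)^(Q_out/(Q_in−Q_out)) = 62.6 × (7.33/3.1978)^(-2.1268) = 10.725 mol.
C = m/V = 10.725/3.1978 = 3.3539 mol/m³.

3.35 mol/m³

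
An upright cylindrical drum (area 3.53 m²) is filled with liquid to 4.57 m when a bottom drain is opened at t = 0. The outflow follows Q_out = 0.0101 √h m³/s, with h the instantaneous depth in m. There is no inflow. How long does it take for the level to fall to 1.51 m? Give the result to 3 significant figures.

Accumulation of liquid (constant cross-section A): A dh/dt = −0.0101 √h.
This is separable: 2 d(√h)/dt = −0.0101/A, so √h = √h₀ − (0.0101/(2A)) t.
t = 2A(√h₀ − √h)/0.0101 = 2·3.53·(√4.57 − √1.51)/0.0101
  = 7.0600 × (2.1378 − 1.2288) / 0.0101 = 635.35 s.

635 s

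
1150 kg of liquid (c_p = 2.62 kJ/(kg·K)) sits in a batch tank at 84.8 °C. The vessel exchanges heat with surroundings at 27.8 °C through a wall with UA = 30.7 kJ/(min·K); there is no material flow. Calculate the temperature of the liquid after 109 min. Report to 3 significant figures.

46.6 °C

Lumped-capacitance energy balance: M c_p dT/dt = UA(T_amb − T).
dT/dt = (T_ss − T)/τ with T_ss = T_amb = 27.800 °C, τ = M c_p/UA = 1150·2.62/30.7 = 98.143 min.
Integrating: T(t) = T_ss + (T₀ − T_ss) e^(−t/τ).
T(109) = 27.800 + (57.000)·0.32935 = 46.573 °C.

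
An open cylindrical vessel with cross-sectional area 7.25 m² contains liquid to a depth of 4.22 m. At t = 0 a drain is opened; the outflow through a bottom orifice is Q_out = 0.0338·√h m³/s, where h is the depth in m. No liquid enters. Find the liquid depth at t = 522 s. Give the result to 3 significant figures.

With no inflow, A dh/dt = −0.0338 √h.
Separate and integrate: 2(√h − √h₀) = −(0.0338/A) t.
√h = √4.22 − 0.0338·522/(2·7.25) = 2.0543 − 1.2168 = 0.83746.
h = 0.83746² = 0.70135 m.

0.701 m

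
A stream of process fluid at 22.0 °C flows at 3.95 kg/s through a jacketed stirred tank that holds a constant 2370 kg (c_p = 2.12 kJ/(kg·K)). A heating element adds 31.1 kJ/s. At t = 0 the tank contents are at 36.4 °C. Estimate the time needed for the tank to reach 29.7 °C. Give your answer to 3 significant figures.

First-law balance (no shaft work): M c_p dT/dt = ṁ c_p (T_in − T) + 31.1.
τ = M/ṁ = 600.00 s; T_ss = T_in + Q̇/(ṁ c_p) = 25.714 °C.
T(t) = T_ss + (T₀ − T_ss) e^(−t/τ). Set T = 29.7:
e^(−t/τ) = (29.7 − 25.714)/(36.4 − 25.714) = 0.37302
t = −600.00 · ln(0.37302) = 591.68 s.

592 s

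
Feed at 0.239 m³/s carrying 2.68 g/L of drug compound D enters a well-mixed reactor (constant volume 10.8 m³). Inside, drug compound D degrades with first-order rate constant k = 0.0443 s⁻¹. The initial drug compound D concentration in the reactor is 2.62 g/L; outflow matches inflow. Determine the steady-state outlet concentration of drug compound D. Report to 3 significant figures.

0.893 g/L

V dC/dt = Q(C_in − C) − k V C.
Steady state (dC/dt = 0): C_ss = Q C_in/(Q + kV) = C_in/(1 + kV/Q).
C_ss = 0.239·2.68/(0.239 + 0.0443·10.8) = 0.64052/0.71744 = 0.89279 g/L.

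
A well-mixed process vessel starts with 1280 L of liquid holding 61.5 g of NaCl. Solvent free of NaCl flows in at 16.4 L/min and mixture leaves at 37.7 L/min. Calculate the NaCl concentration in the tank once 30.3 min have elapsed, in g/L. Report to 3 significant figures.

Let m(t) be the amount of NaCl. Volume: V(t) = V₀ + (Q_in − Q_out) t = 1280 − 21.300 t; V(30.3) = 634.61 L.
Species balance (pure solvent in): dm/dt = −Q_out · m/V(t).
dm/m = −Q_out dt/(V₀ − 21.300 t); integrating gives ln(m/m₀) = −(Q_out/(Q_in−Q_out)) ln(V/V₀).
m = m₀ (V₀/V)^(Q_out/(Q_in−Q_out)) = 61.5 × (1280/634.61)^(-1.7700) = 17.765 g.
C = m/V = 17.765/634.61 = 0.027994 g/L.

0.0280 g/L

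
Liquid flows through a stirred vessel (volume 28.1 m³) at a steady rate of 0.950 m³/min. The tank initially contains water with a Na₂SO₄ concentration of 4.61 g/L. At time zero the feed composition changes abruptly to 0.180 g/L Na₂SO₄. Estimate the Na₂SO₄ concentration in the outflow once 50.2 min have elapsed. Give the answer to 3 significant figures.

0.992 g/L

Species balance on the tank: V dC/dt = Q(C_in − C).
So dC/dt = (C_in − C)/τ with τ = V/Q = 28.1/0.950 = 29.579 min.
C approaches C_in exponentially: C(t) = C_in + (C₀ − C_in) e^(−t/τ).
C(50.2) = 0.180 + (4.61 − 0.180)·e^(−50.2/29.579) = 0.180 + (4.4300)·0.18320 = 0.99160 g/L.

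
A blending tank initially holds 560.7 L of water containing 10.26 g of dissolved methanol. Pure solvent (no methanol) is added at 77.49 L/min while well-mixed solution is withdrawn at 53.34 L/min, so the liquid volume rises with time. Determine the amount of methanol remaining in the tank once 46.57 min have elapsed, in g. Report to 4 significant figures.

Total volume: dV/dt = Q_in − Q_out = 24.1500 L/min, so V(t) = 560.7 + 24.1500 t and V(46.57) = 1685.37 L.
Solute balance: dm/dt = 0 − Q_out C = −Q_out m/V(t).
dm/m = −Q_out dt/(V₀ + 24.1500 t); integrating gives ln(m/m₀) = −(Q_out/(Q_in−Q_out)) ln(V/V₀).
m = m₀ (V₀/V)^(Q_out/(Q_in−Q_out)) = 10.26 × (560.7/1685.37)^(2.20870) = 0.902550 g.

0.9026 g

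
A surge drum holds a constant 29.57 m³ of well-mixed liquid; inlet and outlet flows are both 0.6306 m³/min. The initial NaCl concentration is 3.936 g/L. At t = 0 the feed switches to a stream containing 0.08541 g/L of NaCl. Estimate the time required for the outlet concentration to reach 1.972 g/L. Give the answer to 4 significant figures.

33.46 min

Species balance on the tank: V dC/dt = Q(C_in − C), so τ = V/Q = 46.8918 min.
C(t) = C_in + (C₀ − C_in) e^(−t/τ). Set C = 1.972 and solve for t:
e^(−t/τ) = (C − C_in)/(C₀ − C_in) = (1.972 − 0.08541)/(3.936 − 0.08541) = 0.489948
t = −τ ln(…) = 46.8918 × 0.713455 = 33.4552 min.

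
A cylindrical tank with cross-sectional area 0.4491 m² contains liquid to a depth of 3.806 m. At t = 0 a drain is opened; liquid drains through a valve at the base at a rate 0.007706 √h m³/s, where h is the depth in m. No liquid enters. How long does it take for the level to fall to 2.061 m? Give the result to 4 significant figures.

60.06 s

Volume balance on the tank: A dh/dt = −0.007706 √h.
This is separable: 2 d(√h)/dt = −0.007706/A, so √h = √h₀ − (0.007706/(2A)) t.
t = 2A(√h₀ − √h)/0.007706 = 2·0.4491·(√3.806 − √2.061)/0.007706
  = 0.898200 × (1.95090 − 1.43562) / 0.007706 = 60.0601 s.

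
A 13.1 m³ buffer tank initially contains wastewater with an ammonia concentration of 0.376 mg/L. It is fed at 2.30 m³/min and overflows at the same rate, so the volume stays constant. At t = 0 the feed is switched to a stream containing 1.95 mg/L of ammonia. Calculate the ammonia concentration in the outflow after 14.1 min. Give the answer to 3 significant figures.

Mass balance on the solute (V constant): V dC/dt = Q(C_in − C).
Time constant τ = V/Q = 13.1/2.30 = 5.6957 min.
Solution: C(t) = C_in + (C₀ − C_in) e^(−t/τ).
C(14.1) = 1.95 + (0.376 − 1.95)·e^(−14.1/5.6957) = 1.95 + (-1.5740)·0.084115 = 1.8176 mg/L.

1.82 mg/L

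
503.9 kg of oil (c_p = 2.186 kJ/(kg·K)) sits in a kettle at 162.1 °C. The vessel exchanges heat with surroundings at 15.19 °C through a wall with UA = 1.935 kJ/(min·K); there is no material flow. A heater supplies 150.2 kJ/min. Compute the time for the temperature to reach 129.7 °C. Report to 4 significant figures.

358.9 min

Lumped-capacitance energy balance: M c_p dT/dt = UA(T_amb − T) + Q̇.
τ = M c_p/UA = 569.264 min; T_ss = T_amb + Q̇/UA = 15.19 + 150.2/1.935 = 92.8127 °C.
T(t) = T_ss + (T₀ − T_ss)e^(−t/τ); set T = 129.7:
t = −τ ln[(T − T_ss)/(T₀ − T_ss)] = −569.264 · ln(0.532382) = 358.861 min.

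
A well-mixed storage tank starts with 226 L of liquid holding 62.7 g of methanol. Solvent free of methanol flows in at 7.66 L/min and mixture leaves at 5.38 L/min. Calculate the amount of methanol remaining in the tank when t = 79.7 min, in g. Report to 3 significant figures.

15.6 g

Let m(t) be the amount of methanol. Volume: V(t) = V₀ + (Q_in − Q_out) t = 226 + 2.2800 t; V(79.7) = 407.72 L.
No methanol enters, so dm/dt = −Q_out · (m/V).
dm/m = −Q_out dt/(V₀ + 2.2800 t); integrating gives ln(m/m₀) = −(Q_out/(Q_in−Q_out)) ln(V/V₀).
m = m₀ (V₀/V)^(Q_out/(Q_in−Q_out)) = 62.7 × (226/407.72)^(2.3596) = 15.581 g.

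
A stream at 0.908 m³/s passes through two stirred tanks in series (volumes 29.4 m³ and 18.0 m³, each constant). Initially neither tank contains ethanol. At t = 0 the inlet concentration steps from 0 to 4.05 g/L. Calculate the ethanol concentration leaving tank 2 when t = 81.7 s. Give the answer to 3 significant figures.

Species balance on tank i: dCᵢ/dt = (Cᵢ₋₁ − Cᵢ)/τᵢ with τᵢ = Vᵢ/Q.
τ₁ = 29.4/0.908 = 32.379 s; τ₂ = 18.0/0.908 = 19.824 s.
Solving the cascade with C₁(0)=C₂(0)=0 gives C₂(t) = C_in[1 − (τ₁ e^(−t/τ₁) − τ₂ e^(−t/τ₂))/(τ₁ − τ₂)].
At t = 81.7: e^(−t/τ₁) = 0.080198, e^(−t/τ₂) = 0.016223.
C₂ = 4.05·[1 − (32.379·0.080198 − 19.824·0.016223)/(12.555)] = 4.05·0.81879 = 3.3161 g/L.

3.32 g/L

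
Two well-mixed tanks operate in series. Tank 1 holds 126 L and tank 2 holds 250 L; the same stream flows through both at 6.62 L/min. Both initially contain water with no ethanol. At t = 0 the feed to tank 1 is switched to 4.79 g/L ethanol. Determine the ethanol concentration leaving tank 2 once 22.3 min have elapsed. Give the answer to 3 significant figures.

Time constants: τᵢ = Vᵢ/Q for each well-mixed tank.
τ₁ = 126/6.62 = 19.033 min; τ₂ = 250/6.62 = 37.764 min.
Tank 1: C₁ = C_in(1 − e^(−t/τ₁)). Tank 2 (τ₁ ≠ τ₂): C₂ = C_in[1 − (τ₁ e^(−t/τ₁) − τ₂ e^(−t/τ₂))/(τ₁ − τ₂)].
At t = 22.3: e^(−t/τ₁) = 0.30986, e^(−t/τ₂) = 0.55405.
C₂ = 4.79·[1 − (19.033·0.30986 − 37.764·0.55405)/(-18.731)] = 4.79·0.19783 = 0.94758 g/L.

0.948 g/L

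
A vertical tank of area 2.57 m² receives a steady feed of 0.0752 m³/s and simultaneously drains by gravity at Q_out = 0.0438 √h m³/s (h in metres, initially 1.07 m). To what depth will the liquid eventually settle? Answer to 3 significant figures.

Volume balance on the tank: A dh/dt = Q_in − 0.0438 √h. At steady state dh/dt = 0:
Q_in = 0.0438 √h_ss ⇒ √h_ss = 0.0752/0.0438 = 1.7169.
h_ss = 1.7169² = 2.9477 m. (Since h₀ = 1.07 m < h_ss, the level will rise toward this value.)

2.95 m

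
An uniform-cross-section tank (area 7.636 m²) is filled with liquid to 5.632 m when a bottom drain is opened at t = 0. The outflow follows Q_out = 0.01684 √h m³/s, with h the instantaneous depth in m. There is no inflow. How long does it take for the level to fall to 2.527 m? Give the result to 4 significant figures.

Mass balance (ρ constant): A dh/dt = −0.01684 √h.
Separate and integrate: 2(√h − √h₀) = −(0.01684/A) t.
t = 2A(√h₀ − √h)/0.01684 = 2·7.636·(√5.632 − √2.527)/0.01684
  = 15.2720 × (2.37318 − 1.58965) / 0.01684 = 710.574 s.

710.6 s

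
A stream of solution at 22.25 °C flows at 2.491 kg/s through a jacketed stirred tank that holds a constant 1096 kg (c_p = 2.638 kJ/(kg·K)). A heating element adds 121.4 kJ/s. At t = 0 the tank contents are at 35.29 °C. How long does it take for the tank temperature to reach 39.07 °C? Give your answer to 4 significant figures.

M c_p dT/dt = ṁ c_p (T_in − T) + Q̇.
τ = M/ṁ = 439.984 s; T_ss = T_in + Q̇/(ṁ c_p) = 40.7244 °C.
T(t) = T_ss + (T₀ − T_ss) e^(−t/τ). Set T = 39.07:
e^(−t/τ) = (39.07 − 40.7244)/(35.29 − 40.7244) = 0.304430
t = −439.984 · ln(0.304430) = 523.279 s.

523.3 s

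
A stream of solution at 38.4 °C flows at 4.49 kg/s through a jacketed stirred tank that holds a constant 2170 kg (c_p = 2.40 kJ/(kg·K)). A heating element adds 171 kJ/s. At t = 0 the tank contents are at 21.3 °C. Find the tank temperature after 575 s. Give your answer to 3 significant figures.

44.2 °C

M c_p dT/dt = ṁ c_p (T_in − T) + Q̇.
τ = M/ṁ = 483.30 s; T_ss = T_in + Q̇/(ṁ c_p) = 38.4 + 171/(4.49·2.40) = 54.269 °C.
T approaches T_ss exponentially: T(t) = T_ss + (T₀ − T_ss) e^(−t/τ).
T(575) = 54.269 + (-32.969)·e^(−575/483.30) = 54.269 + (-32.969)·0.30430 = 44.236 °C.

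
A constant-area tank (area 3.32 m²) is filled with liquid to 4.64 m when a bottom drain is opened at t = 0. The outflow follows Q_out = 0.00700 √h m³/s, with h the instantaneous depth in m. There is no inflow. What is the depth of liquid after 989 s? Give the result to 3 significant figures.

A dh/dt = −Q_out = −0.00700 √h.
This is separable: 2 d(√h)/dt = −0.00700/A, so √h = √h₀ − (0.00700/(2A)) t.
√h = √4.64 − 0.00700·989/(2·3.32) = 2.1541 − 1.0426 = 1.1114.
h = 1.1114² = 1.2353 m.

1.24 m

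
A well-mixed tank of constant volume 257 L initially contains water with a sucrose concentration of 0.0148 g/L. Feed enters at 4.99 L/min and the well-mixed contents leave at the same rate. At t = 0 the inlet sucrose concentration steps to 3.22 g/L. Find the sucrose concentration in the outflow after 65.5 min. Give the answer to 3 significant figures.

2.32 g/L

Species balance on the tank: V dC/dt = Q(C_in − C).
Rewrite as dC/dt + C/τ = C_in/τ, τ = V/Q = 51.503 min.
Solution: C(t) = C_in + (C₀ − C_in) e^(−t/τ).
C(65.5) = 3.22 + (0.0148 − 3.22)·e^(−65.5/51.503) = 3.22 + (-3.2052)·0.28033 = 2.3215 g/L.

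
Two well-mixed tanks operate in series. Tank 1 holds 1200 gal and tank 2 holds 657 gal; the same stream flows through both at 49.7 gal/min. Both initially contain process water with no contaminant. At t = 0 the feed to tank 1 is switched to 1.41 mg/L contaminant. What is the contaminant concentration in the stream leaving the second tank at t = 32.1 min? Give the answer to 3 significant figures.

Each tank obeys Vᵢ dCᵢ/dt = Q(Cᵢ₋₁ − Cᵢ), so τᵢ = Vᵢ/Q.
τ₁ = 1200/49.7 = 24.145 min; τ₂ = 657/49.7 = 13.219 min.
Tank 1: C₁ = C_in(1 − e^(−t/τ₁)). Tank 2 (τ₁ ≠ τ₂): C₂ = C_in[1 − (τ₁ e^(−t/τ₁) − τ₂ e^(−t/τ₂))/(τ₁ − τ₂)].
At t = 32.1: e^(−t/τ₁) = 0.26462, e^(−t/τ₂) = 0.088190.
C₂ = 1.41·[1 − (24.145·0.26462 − 13.219·0.088190)/(10.926)] = 1.41·0.52192 = 0.73590 mg/L.

0.736 mg/L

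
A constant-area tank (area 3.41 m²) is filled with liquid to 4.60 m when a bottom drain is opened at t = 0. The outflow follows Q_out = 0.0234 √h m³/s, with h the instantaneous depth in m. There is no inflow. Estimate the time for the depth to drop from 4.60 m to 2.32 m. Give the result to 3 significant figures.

A dh/dt = −Q_out = −0.0234 √h.
∫ h^(−1/2) dh = −(0.0234/A) ∫ dt, giving 2√h = 2√h₀ − (0.0234/A) t.
t = 2A(√h₀ − √h)/0.0234 = 2·3.41·(√4.60 − √2.32)/0.0234
  = 6.8200 × (2.1448 − 1.5232) / 0.0234 = 181.17 s.

181 s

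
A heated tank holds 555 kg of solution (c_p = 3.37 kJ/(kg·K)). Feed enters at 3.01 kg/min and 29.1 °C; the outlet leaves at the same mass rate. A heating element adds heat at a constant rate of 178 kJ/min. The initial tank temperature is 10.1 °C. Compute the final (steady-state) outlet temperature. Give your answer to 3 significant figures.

M c_p dT/dt = ṁ c_p (T_in − T) + Q̇.
At steady state dT/dt = 0 ⇒ T_ss = T_in + Q̇/(ṁ c_p) = 29.1 + 178/(3.01·3.37) = 46.648 °C.

46.6 °C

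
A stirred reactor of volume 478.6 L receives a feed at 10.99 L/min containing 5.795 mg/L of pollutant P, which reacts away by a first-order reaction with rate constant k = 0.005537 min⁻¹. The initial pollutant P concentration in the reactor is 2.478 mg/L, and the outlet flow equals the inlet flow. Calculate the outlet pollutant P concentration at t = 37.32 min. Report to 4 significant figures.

3.913 mg/L

V dC/dt = Q(C_in − C) − k V C.
This is linear with rate a = Q/V + k = 0.0284998 min⁻¹.
C_ss = Q C_in/(Q + kV) = 4.66914 mg/L; C(t) = C_ss + (C₀ − C_ss) e^(−a t).
C(37.32) = 4.66914 + (-2.19114)·e^(−0.0284998·37.32) = 4.66914 + (-2.19114)·0.345206 = 3.91274 mg/L.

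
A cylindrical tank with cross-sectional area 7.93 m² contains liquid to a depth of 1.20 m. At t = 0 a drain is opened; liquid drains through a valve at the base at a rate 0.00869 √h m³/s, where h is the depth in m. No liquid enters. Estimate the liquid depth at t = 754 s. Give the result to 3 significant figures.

Accumulation of liquid (constant cross-section A): A dh/dt = −0.00869 √h.
This is separable: 2 d(√h)/dt = −0.00869/A, so √h = √h₀ − (0.00869/(2A)) t.
√h = √1.20 − 0.00869·754/(2·7.93) = 1.0954 − 0.41313 = 0.68231.
h = 0.68231² = 0.46555 m.

0.466 m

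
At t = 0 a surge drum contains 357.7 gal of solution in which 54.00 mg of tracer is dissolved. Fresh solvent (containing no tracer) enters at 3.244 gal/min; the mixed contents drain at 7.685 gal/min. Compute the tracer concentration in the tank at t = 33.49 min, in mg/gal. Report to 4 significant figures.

Total volume: dV/dt = Q_in − Q_out = -4.44100 gal/min, so V(t) = 357.7 − 4.44100 t and V(33.49) = 208.971 gal.
Species balance (pure solvent in): dm/dt = −Q_out · m/V(t).
dm/m = −Q_out dt/(V₀ − 4.44100 t); integrating gives ln(m/m₀) = −(Q_out/(Q_in−Q_out)) ln(V/V₀).
m = m₀ (V₀/V)^(Q_out/(Q_in−Q_out)) = 54.00 × (357.7/208.971)^(-1.73047) = 21.3032 mg.
C = m/V = 21.3032/208.971 = 0.101944 mg/gal.

0.1019 mg/gal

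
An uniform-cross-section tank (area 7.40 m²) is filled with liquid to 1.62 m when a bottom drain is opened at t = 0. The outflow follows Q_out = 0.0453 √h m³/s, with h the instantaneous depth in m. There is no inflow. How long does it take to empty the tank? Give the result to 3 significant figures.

416 s

A dh/dt = −Q_out = −0.0453 √h.
This is separable: 2 d(√h)/dt = −0.0453/A, so √h = √h₀ − (0.0453/(2A)) t.
Set h = 0: 2√h₀ = (0.0453/A) t_empty ⇒ t_empty = 2A√h₀/0.0453.
t_empty = 2·7.40·√1.62/0.0453 = 14.800·1.2728/0.0453 = 415.83 s.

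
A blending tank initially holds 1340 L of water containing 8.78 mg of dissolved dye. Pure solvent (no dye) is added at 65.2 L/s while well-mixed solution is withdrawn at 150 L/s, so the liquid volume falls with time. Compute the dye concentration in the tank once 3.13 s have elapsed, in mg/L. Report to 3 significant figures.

Let m(t) be the amount of dye. Volume: V(t) = V₀ + (Q_in − Q_out) t = 1340 − 84.800 t; V(3.13) = 1074.6 L.
No dye enters, so dm/dt = −Q_out · (m/V).
Separate: dm/m = −Q_out dt/V(t) ⇒ ln(m/m₀) = −(Q_out/(Q_in−Q_out)) ln(V/V₀).
m = m₀ (V₀/V)^(Q_out/(Q_in−Q_out)) = 8.78 × (1340/1074.6)^(-1.7689) = 5.9418 mg.
C = m/V = 5.9418/1074.6 = 0.0055294 mg/L.

0.00553 mg/L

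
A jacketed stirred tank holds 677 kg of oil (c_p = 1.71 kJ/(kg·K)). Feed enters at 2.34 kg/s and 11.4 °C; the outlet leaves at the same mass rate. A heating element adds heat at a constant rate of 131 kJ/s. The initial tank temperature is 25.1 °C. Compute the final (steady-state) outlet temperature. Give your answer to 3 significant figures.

Heat balance on the well-mixed liquid: M c_p dT/dt = ṁ c_p (T_in − T) + 131.
At steady state dT/dt = 0 ⇒ T_ss = T_in + Q̇/(ṁ c_p) = 11.4 + 131/(2.34·1.71) = 44.139 °C.

44.1 °C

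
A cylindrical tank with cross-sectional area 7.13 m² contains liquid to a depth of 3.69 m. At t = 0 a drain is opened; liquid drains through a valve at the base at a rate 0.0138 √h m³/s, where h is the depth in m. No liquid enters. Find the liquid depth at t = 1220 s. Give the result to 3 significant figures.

0.548 m

A dh/dt = −Q_out = −0.0138 √h.
Separate and integrate: 2(√h − √h₀) = −(0.0138/A) t.
√h = √3.69 − 0.0138·1220/(2·7.13) = 1.9209 − 1.1806 = 0.74029.
h = 0.74029² = 0.54803 m.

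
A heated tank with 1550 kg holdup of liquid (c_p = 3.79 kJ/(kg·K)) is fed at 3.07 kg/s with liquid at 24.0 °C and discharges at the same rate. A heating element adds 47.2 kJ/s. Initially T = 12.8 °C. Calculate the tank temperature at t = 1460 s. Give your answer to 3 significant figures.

27.2 °C

Unsteady energy balance on the tank contents: M c_p dT/dt = ṁ c_p (T_in − T) + 47.2.
Rearrange: dT/dt = (T_ss − T)/τ with τ = M/ṁ = 504.89 s and T_ss = T_in + Q̇/(ṁ c_p) = 28.057 °C.
This is linear first-order; T(t) = T_ss + (T₀ − T_ss) e^(−t/τ).
T(1460) = 28.057 + (-15.257)·e^(−1460/504.89) = 28.057 + (-15.257)·0.055479 = 27.210 °C.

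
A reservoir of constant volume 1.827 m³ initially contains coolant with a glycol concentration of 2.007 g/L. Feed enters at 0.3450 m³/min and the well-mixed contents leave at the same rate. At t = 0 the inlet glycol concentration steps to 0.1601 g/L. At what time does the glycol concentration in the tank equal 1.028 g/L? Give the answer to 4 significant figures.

Species balance: V dC/dt = Q(C_in − C) ⇒ τ = V/Q = 5.29565 min.
C(t) = C_in + (C₀ − C_in) e^(−t/τ). Set C = 1.028 and solve for t:
e^(−t/τ) = (C − C_in)/(C₀ − C_in) = (1.028 − 0.1601)/(2.007 − 0.1601) = 0.469923
t = −τ ln(…) = 5.29565 × 0.755187 = 3.99921 min.

3.999 min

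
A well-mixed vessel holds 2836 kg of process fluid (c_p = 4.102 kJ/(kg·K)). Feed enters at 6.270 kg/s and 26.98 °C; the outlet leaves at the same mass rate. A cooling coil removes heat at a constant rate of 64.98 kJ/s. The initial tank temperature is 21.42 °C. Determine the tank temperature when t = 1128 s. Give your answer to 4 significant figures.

M c_p dT/dt = ṁ c_p (T_in − T) − Q̇.
Rearrange: dT/dt = (T_ss − T)/τ with τ = M/ṁ = 452.313 s and T_ss = T_in − Q̇/(ṁ c_p) = 24.4535 °C.
Integrating: T(t) = T_ss + (T₀ − T_ss) e^(−t/τ).
T(1128) = 24.4535 + (-3.03352)·e^(−1128/452.313) = 24.4535 + (-3.03352)·0.0825913 = 24.2030 °C.

24.20 °C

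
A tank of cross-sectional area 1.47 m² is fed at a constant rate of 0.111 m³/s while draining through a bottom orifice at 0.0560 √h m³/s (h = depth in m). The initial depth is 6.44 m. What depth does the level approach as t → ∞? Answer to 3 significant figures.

Level balance: A dh/dt = 0.111 − 0.0560 √h. Setting dh/dt = 0:
Q_in = 0.0560 √h_ss ⇒ √h_ss = 0.111/0.0560 = 1.9821.
h_ss = 1.9821² = 3.9289 m. (Since h₀ = 6.44 m > h_ss, the level will fall toward this value.)

3.93 m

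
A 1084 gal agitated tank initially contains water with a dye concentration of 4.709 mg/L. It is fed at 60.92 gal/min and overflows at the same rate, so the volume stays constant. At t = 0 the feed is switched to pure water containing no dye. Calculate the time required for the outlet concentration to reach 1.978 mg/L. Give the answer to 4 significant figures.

Species balance on the tank: V dC/dt = Q(C_in − C), so τ = V/Q = 17.7938 min.
C(t) = C_in + (C₀ − C_in) e^(−t/τ). Set C = 1.978 and solve for t:
e^(−t/τ) = (C − C_in)/(C₀ − C_in) = (1.978 − 0)/(4.709 − 0) = 0.420047
t = −τ ln(…) = 17.7938 × 0.867389 = 15.4342 min.

15.43 min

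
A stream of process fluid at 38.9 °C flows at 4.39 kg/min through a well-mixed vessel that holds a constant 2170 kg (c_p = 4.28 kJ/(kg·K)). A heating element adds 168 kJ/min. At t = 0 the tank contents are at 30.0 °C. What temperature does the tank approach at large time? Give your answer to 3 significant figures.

M c_p dT/dt = ṁ c_p (T_in − T) + Q̇.
At steady state dT/dt = 0 ⇒ T_ss = T_in + Q̇/(ṁ c_p) = 38.9 + 168/(4.39·4.28) = 47.841 °C.

47.8 °C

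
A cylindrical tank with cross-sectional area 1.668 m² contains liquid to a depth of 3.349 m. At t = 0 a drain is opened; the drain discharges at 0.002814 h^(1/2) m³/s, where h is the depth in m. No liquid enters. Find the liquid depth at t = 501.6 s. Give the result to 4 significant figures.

1.979 m

A dh/dt = −Q_out = −0.002814 √h.
This is separable: 2 d(√h)/dt = −0.002814/A, so √h = √h₀ − (0.002814/(2A)) t.
√h = √3.349 − 0.002814·501.6/(2·1.668) = 1.83003 − 0.423112 = 1.40692.
h = 1.40692² = 1.97941 m.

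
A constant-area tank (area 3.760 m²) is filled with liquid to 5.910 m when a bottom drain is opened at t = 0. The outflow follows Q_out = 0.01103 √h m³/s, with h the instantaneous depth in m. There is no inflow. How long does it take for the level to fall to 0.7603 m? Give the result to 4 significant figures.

1063 s

With no inflow, A dh/dt = −0.01103 √h.
Separate and integrate: 2(√h − √h₀) = −(0.01103/A) t.
t = 2A(√h₀ − √h)/0.01103 = 2·3.760·(√5.910 − √0.7603)/0.01103
  = 7.52000 × (2.43105 − 0.871952) / 0.01103 = 1062.96 s.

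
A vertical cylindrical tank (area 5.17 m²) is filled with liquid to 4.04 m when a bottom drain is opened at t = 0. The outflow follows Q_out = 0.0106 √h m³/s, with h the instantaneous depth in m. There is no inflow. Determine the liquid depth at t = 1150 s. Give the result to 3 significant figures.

0.691 m

With no inflow, A dh/dt = −0.0106 √h.
∫ h^(−1/2) dh = −(0.0106/A) ∫ dt, giving 2√h = 2√h₀ − (0.0106/A) t.
√h = √4.04 − 0.0106·1150/(2·5.17) = 2.0100 − 1.1789 = 0.83106.
h = 0.83106² = 0.69066 m.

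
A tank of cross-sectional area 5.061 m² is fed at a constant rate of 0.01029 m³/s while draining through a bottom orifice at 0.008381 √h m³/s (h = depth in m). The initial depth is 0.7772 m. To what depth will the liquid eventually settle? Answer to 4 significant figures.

A dh/dt = Q_in − 0.008381 √h. Steady state requires inflow = outflow:
Q_in = 0.008381 √h_ss ⇒ √h_ss = 0.01029/0.008381 = 1.22778.
h_ss = 1.22778² = 1.50744 m. (Since h₀ = 0.7772 m < h_ss, the level will rise toward this value.)

1.507 m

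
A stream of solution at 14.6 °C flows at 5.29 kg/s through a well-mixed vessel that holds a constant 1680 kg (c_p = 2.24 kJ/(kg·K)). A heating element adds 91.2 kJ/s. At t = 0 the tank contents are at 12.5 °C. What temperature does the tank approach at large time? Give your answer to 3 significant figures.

Energy balance: M c_p dT/dt = ṁ c_p (T_in − T) + 91.2.
At steady state dT/dt = 0 ⇒ T_ss = T_in + Q̇/(ṁ c_p) = 14.6 + 91.2/(5.29·2.24) = 22.296 °C.

22.3 °C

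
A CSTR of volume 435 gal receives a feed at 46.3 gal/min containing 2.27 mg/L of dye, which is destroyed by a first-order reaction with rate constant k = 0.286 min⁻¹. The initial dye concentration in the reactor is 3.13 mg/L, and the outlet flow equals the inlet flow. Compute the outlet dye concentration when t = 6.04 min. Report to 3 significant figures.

0.851 mg/L

V dC/dt = Q(C_in − C) − k V C.
This is linear with rate a = Q/V + k = 0.39244 min⁻¹.
C_ss = Q C_in/(Q + kV) = 0.61567 mg/L; C(t) = C_ss + (C₀ − C_ss) e^(−a t).
C(6.04) = 0.61567 + (2.5143)·e^(−0.39244·6.04) = 0.61567 + (2.5143)·0.093451 = 0.85064 mg/L.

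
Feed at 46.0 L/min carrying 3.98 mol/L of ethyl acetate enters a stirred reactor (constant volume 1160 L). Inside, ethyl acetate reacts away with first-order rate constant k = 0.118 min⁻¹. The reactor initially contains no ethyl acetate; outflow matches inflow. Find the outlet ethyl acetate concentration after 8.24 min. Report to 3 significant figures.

0.728 mol/L

Species balance: V dC/dt = Q C_in − Q C − k V C.
dC/dt = (Q/V) C_in − (Q/V + k) C; effective rate a = Q/V + k = 0.039655 + 0.118 = 0.15766 min⁻¹.
C_ss = Q C_in/(Q + kV) = 1.0011 mol/L; C(t) = C_ss + (C₀ − C_ss) e^(−a t).
C(8.24) = 1.0011 + (-1.0011)·e^(−0.15766·8.24) = 1.0011 + (-1.0011)·0.27278 = 0.72801 mol/L.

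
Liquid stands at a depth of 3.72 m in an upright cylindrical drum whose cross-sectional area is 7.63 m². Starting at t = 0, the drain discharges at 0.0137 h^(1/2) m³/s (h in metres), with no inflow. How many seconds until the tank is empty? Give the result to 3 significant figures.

2150 s

A dh/dt = −Q_out = −0.0137 √h.
Separate and integrate: 2(√h − √h₀) = −(0.0137/A) t.
Set h = 0: 2√h₀ = (0.0137/A) t_empty ⇒ t_empty = 2A√h₀/0.0137.
t_empty = 2·7.63·√3.72/0.0137 = 15.260·1.9287/0.0137 = 2148.4 s.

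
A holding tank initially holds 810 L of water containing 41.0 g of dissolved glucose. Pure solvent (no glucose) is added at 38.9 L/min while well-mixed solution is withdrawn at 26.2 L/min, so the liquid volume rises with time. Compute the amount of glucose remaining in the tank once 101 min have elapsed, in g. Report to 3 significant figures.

5.79 g

Total volume: dV/dt = Q_in − Q_out = 12.700 L/min, so V(t) = 810 + 12.700 t and V(101) = 2092.7 L.
Solute balance: dm/dt = 0 − Q_out C = −Q_out m/V(t).
Separate: dm/m = −Q_out dt/V(t) ⇒ ln(m/m₀) = −(Q_out/(Q_in−Q_out)) ln(V/V₀).
m = m₀ (V₀/V)^(Q_out/(Q_in−Q_out)) = 41.0 × (810/2092.7)^(2.0630) = 5.7859 g.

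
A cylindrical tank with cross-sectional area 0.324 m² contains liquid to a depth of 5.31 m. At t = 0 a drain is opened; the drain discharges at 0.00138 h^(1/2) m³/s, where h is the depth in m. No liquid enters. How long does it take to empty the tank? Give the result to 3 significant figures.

1080 s

With no inflow, A dh/dt = −0.00138 √h.
Separate and integrate: 2(√h − √h₀) = −(0.00138/A) t.
Tank is empty when √h = 0: t_empty = 2A√h₀/0.00138.
t_empty = 2·0.324·√5.31/0.00138 = 0.64800·2.3043/0.00138 = 1082.0 s.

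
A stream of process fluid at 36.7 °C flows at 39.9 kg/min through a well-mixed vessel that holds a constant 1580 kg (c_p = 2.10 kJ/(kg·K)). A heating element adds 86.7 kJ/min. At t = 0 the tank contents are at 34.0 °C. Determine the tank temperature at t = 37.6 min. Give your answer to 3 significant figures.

36.3 °C

Unsteady energy balance on the tank contents: M c_p dT/dt = ṁ c_p (T_in − T) + 86.7.
Rearrange: dT/dt = (T_ss − T)/τ with τ = M/ṁ = 39.599 min and T_ss = T_in + Q̇/(ṁ c_p) = 37.735 °C.
Integrating: T(t) = T_ss + (T₀ − T_ss) e^(−t/τ).
T(37.6) = 37.735 + (-3.7347)·e^(−37.6/39.599) = 37.735 + (-3.7347)·0.38693 = 36.290 °C.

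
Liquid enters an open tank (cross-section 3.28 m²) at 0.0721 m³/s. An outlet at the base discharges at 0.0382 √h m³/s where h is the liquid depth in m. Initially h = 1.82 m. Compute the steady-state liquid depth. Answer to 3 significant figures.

Level balance: A dh/dt = 0.0721 − 0.0382 √h. Setting dh/dt = 0:
Q_in = 0.0382 √h_ss ⇒ √h_ss = 0.0721/0.0382 = 1.8874.
h_ss = 1.8874² = 3.5624 m. (Since h₀ = 1.82 m < h_ss, the level will rise toward this value.)

3.56 m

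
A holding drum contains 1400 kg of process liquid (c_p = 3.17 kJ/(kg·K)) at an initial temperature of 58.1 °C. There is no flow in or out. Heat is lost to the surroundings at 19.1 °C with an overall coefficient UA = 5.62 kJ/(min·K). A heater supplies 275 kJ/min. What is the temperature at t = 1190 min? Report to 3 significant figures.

Lumped-capacitance energy balance: M c_p dT/dt = UA(T_amb − T) + Q̇.
dT/dt = (T_ss − T)/τ with T_ss = T_amb + Q̇/UA = 19.1 + 275/5.62 = 68.032 °C, τ = M c_p/UA = 1400·3.17/5.62 = 789.68 min.
Solution: T(t) = T_ss + (T₀ − T_ss) e^(−t/τ).
T(1190) = 68.032 + (-9.9324)·0.22159 = 65.831 °C.

65.8 °C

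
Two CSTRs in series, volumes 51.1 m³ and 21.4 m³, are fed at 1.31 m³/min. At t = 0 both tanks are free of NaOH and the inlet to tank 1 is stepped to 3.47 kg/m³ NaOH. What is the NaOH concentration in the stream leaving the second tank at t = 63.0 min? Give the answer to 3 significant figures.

Time constants: τᵢ = Vᵢ/Q for each well-mixed tank.
τ₁ = 51.1/1.31 = 39.008 min; τ₂ = 21.4/1.31 = 16.336 min.
Solving the cascade with C₁(0)=C₂(0)=0 gives C₂(t) = C_in[1 − (τ₁ e^(−t/τ₁) − τ₂ e^(−t/τ₂))/(τ₁ − τ₂)].
At t = 63.0: e^(−t/τ₁) = 0.19888, e^(−t/τ₂) = 0.021141.
C₂ = 3.47·[1 − (39.008·0.19888 − 16.336·0.021141)/(22.672)] = 3.47·0.67306 = 2.3355 kg/m³.

2.34 kg/m³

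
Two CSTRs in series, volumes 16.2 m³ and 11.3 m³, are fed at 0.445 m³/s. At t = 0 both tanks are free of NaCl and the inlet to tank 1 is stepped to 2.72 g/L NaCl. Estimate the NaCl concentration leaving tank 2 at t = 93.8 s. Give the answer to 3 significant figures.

2.19 g/L

Time constants: τᵢ = Vᵢ/Q for each well-mixed tank.
τ₁ = 16.2/0.445 = 36.404 s; τ₂ = 11.3/0.445 = 25.393 s.
Tank 1: C₁ = C_in(1 − e^(−t/τ₁)). Tank 2 (τ₁ ≠ τ₂): C₂ = C_in[1 − (τ₁ e^(−t/τ₁) − τ₂ e^(−t/τ₂))/(τ₁ − τ₂)].
At t = 93.8: e^(−t/τ₁) = 0.076032, e^(−t/τ₂) = 0.024875.
C₂ = 2.72·[1 − (36.404·0.076032 − 25.393·0.024875)/(11.011)] = 2.72·0.80599 = 2.1923 g/L.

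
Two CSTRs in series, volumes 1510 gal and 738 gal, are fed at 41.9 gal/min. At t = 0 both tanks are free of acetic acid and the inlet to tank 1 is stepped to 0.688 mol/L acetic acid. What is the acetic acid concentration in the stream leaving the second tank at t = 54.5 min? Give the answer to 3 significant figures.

0.421 mol/L

Time constants: τᵢ = Vᵢ/Q for each well-mixed tank.
τ₁ = 1510/41.9 = 36.038 min; τ₂ = 738/41.9 = 17.613 min.
Solving the cascade with C₁(0)=C₂(0)=0 gives C₂(t) = C_in[1 − (τ₁ e^(−t/τ₁) − τ₂ e^(−t/τ₂))/(τ₁ − τ₂)].
At t = 54.5: e^(−t/τ₁) = 0.22041, e^(−t/τ₂) = 0.045309.
C₂ = 0.688·[1 − (36.038·0.22041 − 17.613·0.045309)/(18.425)] = 0.688·0.61221 = 0.42120 mol/L.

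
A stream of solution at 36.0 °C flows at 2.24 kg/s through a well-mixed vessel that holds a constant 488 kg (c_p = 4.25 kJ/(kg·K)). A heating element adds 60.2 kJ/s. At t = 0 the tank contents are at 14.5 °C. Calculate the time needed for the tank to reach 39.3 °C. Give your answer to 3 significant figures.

484 s

Energy balance: M c_p dT/dt = ṁ c_p (T_in − T) + 60.2.
τ = M/ṁ = 217.86 s; T_ss = T_in + Q̇/(ṁ c_p) = 42.324 °C.
T(t) = T_ss + (T₀ − T_ss) e^(−t/τ). Set T = 39.3:
e^(−t/τ) = (39.3 − 42.324)/(14.5 − 42.324) = 0.10867
t = −217.86 · ln(0.10867) = 483.52 s.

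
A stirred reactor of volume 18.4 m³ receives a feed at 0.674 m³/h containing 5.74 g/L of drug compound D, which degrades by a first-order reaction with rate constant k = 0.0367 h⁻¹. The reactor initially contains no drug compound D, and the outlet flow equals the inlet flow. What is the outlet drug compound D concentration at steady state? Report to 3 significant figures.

Species balance: V dC/dt = Q C_in − Q C − k V C.
At steady state: 0 = Q C_in − (Q + kV) C_ss, so C_ss = Q C_in/(Q + kV).
C_ss = 0.674·5.74/(0.674 + 0.0367·18.4) = 3.8688/1.3493 = 2.8673 g/L.

2.87 g/L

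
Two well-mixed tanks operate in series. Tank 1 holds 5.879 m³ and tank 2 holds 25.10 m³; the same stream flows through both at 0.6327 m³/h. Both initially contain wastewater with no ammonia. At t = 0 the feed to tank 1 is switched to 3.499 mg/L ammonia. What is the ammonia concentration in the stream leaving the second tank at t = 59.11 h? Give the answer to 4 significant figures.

2.471 mg/L

Time constants: τᵢ = Vᵢ/Q for each well-mixed tank.
τ₁ = 5.879/0.6327 = 9.29192 h; τ₂ = 25.10/0.6327 = 39.6713 h.
Solving the cascade with C₁(0)=C₂(0)=0 gives C₂(t) = C_in[1 − (τ₁ e^(−t/τ₁) − τ₂ e^(−t/τ₂))/(τ₁ − τ₂)].
At t = 59.11: e^(−t/τ₁) = 0.00172688, e^(−t/τ₂) = 0.225374.
C₂ = 3.499·[1 − (9.29192·0.00172688 − 39.6713·0.225374)/(-30.3793)] = 3.499·0.706221 = 2.47107 mg/L.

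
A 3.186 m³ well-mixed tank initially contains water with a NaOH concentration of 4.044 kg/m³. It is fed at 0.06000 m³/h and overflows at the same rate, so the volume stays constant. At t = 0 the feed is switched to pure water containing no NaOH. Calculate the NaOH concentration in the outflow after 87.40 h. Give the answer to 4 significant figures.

0.7798 kg/m³

Species balance on the tank: V dC/dt = Q(C_in − C).
So dC/dt = (C_in − C)/τ with τ = V/Q = 3.186/0.06000 = 53.1000 h.
This is linear first-order; C(t) = C_in + (C₀ − C_in) e^(−t/τ).
C(87.40) = 0 + (4.044 − 0)·e^(−87.40/53.1000) = 0 + (4.04400)·0.192829 = 0.779801 kg/m³.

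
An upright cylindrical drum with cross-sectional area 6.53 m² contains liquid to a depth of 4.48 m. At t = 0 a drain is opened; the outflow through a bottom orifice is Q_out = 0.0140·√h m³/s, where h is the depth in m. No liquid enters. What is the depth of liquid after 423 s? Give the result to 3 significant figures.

2.77 m

Accumulation of liquid (constant cross-section A): A dh/dt = −0.0140 √h.
This is separable: 2 d(√h)/dt = −0.0140/A, so √h = √h₀ − (0.0140/(2A)) t.
√h = √4.48 − 0.0140·423/(2·6.53) = 2.1166 − 0.45345 = 1.6632.
h = 1.6632² = 2.7661 m.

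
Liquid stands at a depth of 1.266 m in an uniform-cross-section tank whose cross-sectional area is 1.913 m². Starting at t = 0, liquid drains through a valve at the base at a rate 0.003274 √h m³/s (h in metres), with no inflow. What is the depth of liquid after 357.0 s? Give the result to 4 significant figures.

Unsteady balance on liquid volume: A dh/dt = −0.003274 √h.
This is separable: 2 d(√h)/dt = −0.003274/A, so √h = √h₀ − (0.003274/(2A)) t.
√h = √1.266 − 0.003274·357.0/(2·1.913) = 1.12517 − 0.305493 = 0.819673.
h = 0.819673² = 0.671864 m.

0.6719 m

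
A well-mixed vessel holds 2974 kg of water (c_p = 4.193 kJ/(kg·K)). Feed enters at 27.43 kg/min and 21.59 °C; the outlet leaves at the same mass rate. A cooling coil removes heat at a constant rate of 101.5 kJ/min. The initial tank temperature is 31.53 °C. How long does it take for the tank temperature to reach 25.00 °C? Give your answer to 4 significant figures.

100.3 min

M c_p dT/dt = ṁ c_p (T_in − T) − Q̇.
τ = M/ṁ = 108.421 min; T_ss = T_in − Q̇/(ṁ c_p) = 20.7075 °C.
T(t) = T_ss + (T₀ − T_ss) e^(−t/τ). Set T = 25.00:
e^(−t/τ) = (25.00 − 20.7075)/(31.53 − 20.7075) = 0.396627
t = −108.421 · ln(0.396627) = 100.264 min.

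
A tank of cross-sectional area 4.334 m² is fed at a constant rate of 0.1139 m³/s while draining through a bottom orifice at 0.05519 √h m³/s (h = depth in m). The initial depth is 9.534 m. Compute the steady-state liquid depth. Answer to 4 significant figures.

Level balance: A dh/dt = 0.1139 − 0.05519 √h. Setting dh/dt = 0:
Q_in = 0.05519 √h_ss ⇒ √h_ss = 0.1139/0.05519 = 2.06378.
h_ss = 2.06378² = 4.25919 m. (Since h₀ = 9.534 m > h_ss, the level will fall toward this value.)

4.259 m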